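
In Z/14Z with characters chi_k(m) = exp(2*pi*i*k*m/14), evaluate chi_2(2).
chi_2(2) = zeta_14^4 = exp(4*I*pi/7)

Reasoning: chi_2(2) = zeta_14^(2*2) = zeta_14^4. Since zeta_14^14 = 1, this equals zeta_14^4 = exp(2*pi*i*4/14) = exp(4*I*pi/7).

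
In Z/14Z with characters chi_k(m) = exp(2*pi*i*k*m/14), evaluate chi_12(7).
chi_12(7) = zeta_14^84 = 1

Derivation: chi_12(7) = zeta_14^(12*7) = zeta_14^84. Since zeta_14^14 = 1, this equals zeta_14^0 = exp(2*pi*i*0/14) = 1.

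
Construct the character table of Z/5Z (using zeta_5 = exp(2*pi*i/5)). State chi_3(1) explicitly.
Character table of Z/5Z (irreps indexed chi_0,...,chi_4 with chi_k(m) = zeta_5^(k*m), zeta_5 = exp(2*pi*i/5)):
  irrep \ class  {0} (size 1)  {1} (size 1)    {2} (size 1)    {3} (size 1)    {4} (size 1)  
  chi_0          1             1               1               1               1             
  chi_1          1             exp(2*I*pi/5)   exp(4*I*pi/5)   exp(-4*I*pi/5)  exp(-2*I*pi/5)
  chi_2          1             exp(4*I*pi/5)   exp(-2*I*pi/5)  exp(2*I*pi/5)   exp(-4*I*pi/5)
  chi_3          1             exp(-4*I*pi/5)  exp(2*I*pi/5)   exp(-2*I*pi/5)  exp(4*I*pi/5) 
  chi_4          1             exp(-2*I*pi/5)  exp(-4*I*pi/5)  exp(4*I*pi/5)   exp(2*I*pi/5) 

Spot check: chi_3(1) = zeta_5^(3*1) = zeta_5^3 = exp(-4*I*pi/5).

Details: Z/5Z is abelian, so all 5 irreducible complex representations are 1-dimensional. They are given by chi_k(m) = zeta_5^(k*m) for k = 0,...,4. Row orthogonality: sum_m chi_k(m) conj(chi_l(m)) = 5 * [k = l].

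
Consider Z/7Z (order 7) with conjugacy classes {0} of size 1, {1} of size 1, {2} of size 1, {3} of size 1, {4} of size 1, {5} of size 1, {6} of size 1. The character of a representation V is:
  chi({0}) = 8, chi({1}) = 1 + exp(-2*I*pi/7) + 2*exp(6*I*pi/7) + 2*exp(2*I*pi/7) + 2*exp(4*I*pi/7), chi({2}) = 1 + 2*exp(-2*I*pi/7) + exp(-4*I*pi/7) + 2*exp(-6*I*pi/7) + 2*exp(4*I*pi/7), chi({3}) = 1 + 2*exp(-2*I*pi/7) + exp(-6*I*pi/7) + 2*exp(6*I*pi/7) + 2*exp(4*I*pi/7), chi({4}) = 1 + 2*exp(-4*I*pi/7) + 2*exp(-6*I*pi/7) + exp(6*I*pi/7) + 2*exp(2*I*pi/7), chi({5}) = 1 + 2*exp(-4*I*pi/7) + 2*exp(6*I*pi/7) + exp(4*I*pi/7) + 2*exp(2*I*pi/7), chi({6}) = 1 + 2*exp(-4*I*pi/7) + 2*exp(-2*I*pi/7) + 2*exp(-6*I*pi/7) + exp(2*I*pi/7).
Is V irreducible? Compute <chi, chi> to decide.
Not irreducible (reducible): <chi, chi> = 14 > 1.

Details: <chi, chi> = (1/|G|) sum_C |C| * |chi(C)|^2 = (1/7)[1*|8|^2 + 1*|1 + exp(-2*I*pi/7) + 2*exp(6*I*pi/7) + 2*exp(2*I*pi/7) + 2*exp(4*I*pi/7)|^2 + 1*|1 + 2*exp(-2*I*pi/7) + exp(-4*I*pi/7) + 2*exp(-6*I*pi/7) + 2*exp(4*I*pi/7)|^2 + 1*|1 + 2*exp(-2*I*pi/7) + exp(-6*I*pi/7) + 2*exp(6*I*pi/7) + 2*exp(4*I*pi/7)|^2 + 1*|1 + 2*exp(-4*I*pi/7) + 2*exp(-6*I*pi/7) + exp(6*I*pi/7) + 2*exp(2*I*pi/7)|^2 + 1*|1 + 2*exp(-4*I*pi/7) + 2*exp(6*I*pi/7) + exp(4*I*pi/7) + 2*exp(2*I*pi/7)|^2 + 1*|1 + 2*exp(-4*I*pi/7) + 2*exp(-2*I*pi/7) + 2*exp(-6*I*pi/7) + exp(2*I*pi/7)|^2]
  = (1/7)[(64) + (14 + 11*exp(-2*I*pi/7) + 8*exp(-4*I*pi/7) + 6*exp(-6*I*pi/7) + 6*exp(6*I*pi/7) + 8*exp(4*I*pi/7) + 11*exp(2*I*pi/7)) + (14 + 11*exp(-4*I*pi/7) + 6*exp(-2*I*pi/7) + 8*exp(-6*I*pi/7) + 8*exp(6*I*pi/7) + 6*exp(2*I*pi/7) + 11*exp(4*I*pi/7)) + (14 + 8*exp(-2*I*pi/7) + 6*exp(-4*I*pi/7) + 11*exp(-6*I*pi/7) + 11*exp(6*I*pi/7) + 6*exp(4*I*pi/7) + 8*exp(2*I*pi/7)) + (14 + 8*exp(-2*I*pi/7) + 6*exp(-4*I*pi/7) + 11*exp(-6*I*pi/7) + 11*exp(6*I*pi/7) + 6*exp(4*I*pi/7) + 8*exp(2*I*pi/7)) + (14 + 11*exp(-4*I*pi/7) + 6*exp(-2*I*pi/7) + 8*exp(-6*I*pi/7) + 8*exp(6*I*pi/7) + 6*exp(2*I*pi/7) + 11*exp(4*I*pi/7)) + (14 + 11*exp(-2*I*pi/7) + 8*exp(-4*I*pi/7) + 6*exp(-6*I*pi/7) + 6*exp(6*I*pi/7) + 8*exp(4*I*pi/7) + 11*exp(2*I*pi/7))] = 98/7 = 14.
(Exp terms are combined using exp(i*s)*conj(exp(i*t)) = exp(i*(s-t)), and sums of them are collapsed using the identity that for every m > 1 the m distinct m-th roots of unity sum to 0, e.g. 1 + exp(2*I*pi/3) + exp(-2*I*pi/3) = 0.)
A character is irreducible iff <chi, chi> = 1, so this representation is reducible.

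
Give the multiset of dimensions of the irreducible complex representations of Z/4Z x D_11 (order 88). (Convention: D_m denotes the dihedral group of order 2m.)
Dimensions: 1, 1, 1, 1, 1, 1, 1, 1, 2, 2, 2, 2, 2, 2, 2, 2, 2, 2, 2, 2, 2, 2, 2, 2, 2, 2, 2, 2

Details: There are 28 irreducibles (= number of conjugacy classes). Their dimensions d_i satisfy sum d_i^2 = |G| = 88: 1 + 1 + 1 + 1 + 1 + 1 + 1 + 1 + 4 + 4 + 4 + 4 + 4 + 4 + 4 + 4 + 4 + 4 + 4 + 4 + 4 + 4 + 4 + 4 + 4 + 4 + 4 + 4 = 88. (For the product with Z/4Z: each of the 4 1-dim characters of Z/4Z tensors with each irrep of D_11, giving 4 copies of each D_11-dimension.)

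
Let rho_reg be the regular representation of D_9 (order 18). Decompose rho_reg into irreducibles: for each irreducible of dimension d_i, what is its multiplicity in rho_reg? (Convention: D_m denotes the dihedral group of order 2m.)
Each irreducible V_i of dimension d_i appears with multiplicity d_i, i.e. rho_reg = (direct sum over all irreducibles V_i) d_i V_i. The irreducible dimensions for D_9 are 1, 1, 2, 2, 2, 2: 2 irreducibles of dimension 1, each with multiplicity 1; 4 irreducibles of dimension 2, each with multiplicity 2. Total dimension 2*1*1 + 4*2*2 = 18 = |G|.

Reasoning: General theorem: in the regular representation of a finite group G, each irreducible appears with multiplicity equal to its dimension. Check: dim(rho_reg) = sum d_i^2 = 1 + 1 + 4 + 4 + 4 + 4 = 18 = |G|.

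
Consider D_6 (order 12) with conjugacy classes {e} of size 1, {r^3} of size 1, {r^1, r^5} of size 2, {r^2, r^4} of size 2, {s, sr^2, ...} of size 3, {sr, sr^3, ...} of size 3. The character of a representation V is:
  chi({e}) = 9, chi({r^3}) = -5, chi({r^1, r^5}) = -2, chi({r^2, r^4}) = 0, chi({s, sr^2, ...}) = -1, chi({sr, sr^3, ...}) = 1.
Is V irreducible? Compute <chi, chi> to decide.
Not irreducible (reducible): <chi, chi> = 10 > 1.

<chi, chi> = (1/|G|) sum_C |C| * |chi(C)|^2 = (1/12)[1*|9|^2 + 1*|-5|^2 + 2*|-2|^2 + 2*|0|^2 + 3*|-1|^2 + 3*|1|^2]
  = (1/12)[(81) + (25) + (8) + (0) + (3) + (3)] = 120/12 = 10.
A character is irreducible iff <chi, chi> = 1, so this representation is reducible.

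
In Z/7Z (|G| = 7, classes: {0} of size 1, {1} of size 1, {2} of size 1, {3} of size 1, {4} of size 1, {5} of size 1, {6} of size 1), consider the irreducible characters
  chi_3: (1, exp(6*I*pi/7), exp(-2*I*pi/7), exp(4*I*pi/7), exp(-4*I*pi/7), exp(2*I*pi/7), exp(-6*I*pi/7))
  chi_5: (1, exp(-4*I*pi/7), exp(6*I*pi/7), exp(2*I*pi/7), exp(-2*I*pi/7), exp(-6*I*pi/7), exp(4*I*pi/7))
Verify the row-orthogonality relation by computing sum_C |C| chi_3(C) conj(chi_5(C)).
Sum = 0; so <chi_3, chi_5> = 0 (distinct irreducibles are orthogonal).

Argument: Compute term by term over conjugacy classes (|C| * chi_3(C) * conj(chi_5(C))):
  1*(1)*conj(1) + 1*(exp(6*I*pi/7))*conj(exp(-4*I*pi/7)) + 1*(exp(-2*I*pi/7))*conj(exp(6*I*pi/7)) + 1*(exp(4*I*pi/7))*conj(exp(2*I*pi/7)) + 1*(exp(-4*I*pi/7))*conj(exp(-2*I*pi/7)) + 1*(exp(2*I*pi/7))*conj(exp(-6*I*pi/7)) + 1*(exp(-6*I*pi/7))*conj(exp(4*I*pi/7))
  = (1) + (exp(-4*I*pi/7)) + (exp(6*I*pi/7)) + (exp(2*I*pi/7)) + (exp(-2*I*pi/7)) + (exp(-6*I*pi/7)) + (exp(4*I*pi/7))
  = 0.
(Exp terms are combined using exp(i*s)*conj(exp(i*t)) = exp(i*(s-t)), and sums of them are collapsed using the identity that for every m > 1 the m distinct m-th roots of unity sum to 0, e.g. 1 + exp(2*I*pi/3) + exp(-2*I*pi/3) = 0.)
Dividing by |G| = 7 gives 0/7 = 0, matching the row-orthogonality relation <chi_3, chi_5> = [chi_3 = chi_5].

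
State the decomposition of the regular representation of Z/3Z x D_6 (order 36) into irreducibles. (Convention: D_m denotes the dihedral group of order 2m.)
Each irreducible V_i of dimension d_i appears with multiplicity d_i, i.e. rho_reg = (direct sum over all irreducibles V_i) d_i V_i. The irreducible dimensions for Z/3Z x D_6 are 1, 1, 1, 1, 1, 1, 1, 1, 1, 1, 1, 1, 2, 2, 2, 2, 2, 2: 12 irreducibles of dimension 1, each with multiplicity 1; 6 irreducibles of dimension 2, each with multiplicity 2. Total dimension 12*1*1 + 6*2*2 = 36 = |G|.

Solution. General theorem: in the regular representation of a finite group G, each irreducible appears with multiplicity equal to its dimension. Check: dim(rho_reg) = sum d_i^2 = 1 + 1 + 1 + 1 + 1 + 1 + 1 + 1 + 1 + 1 + 1 + 1 + 4 + 4 + 4 + 4 + 4 + 4 = 36 = |G|.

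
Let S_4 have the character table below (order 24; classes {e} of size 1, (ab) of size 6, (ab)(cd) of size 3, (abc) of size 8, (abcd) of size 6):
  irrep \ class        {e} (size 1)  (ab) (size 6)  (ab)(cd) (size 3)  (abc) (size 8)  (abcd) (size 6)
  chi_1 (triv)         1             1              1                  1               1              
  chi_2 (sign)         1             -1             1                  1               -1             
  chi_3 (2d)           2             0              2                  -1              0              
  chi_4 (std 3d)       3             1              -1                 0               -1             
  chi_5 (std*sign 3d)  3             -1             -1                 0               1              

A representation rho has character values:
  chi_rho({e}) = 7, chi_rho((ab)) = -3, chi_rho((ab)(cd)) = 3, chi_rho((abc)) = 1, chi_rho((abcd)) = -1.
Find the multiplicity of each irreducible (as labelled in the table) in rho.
Multiplicities: chi_1: 0, chi_2: 2, chi_3: 1, chi_4: 0, chi_5: 1.

Solution. Use <chi_rho, chi> = (1/|G|) sum_C |C| * chi_rho(C) * conj(chi(C)) with |G| = 24 for each irreducible chi in the table:
  <chi_rho, chi_1> = (1/24)[1*(7)*conj(1) + 6*(-3)*conj(1) + 3*(3)*conj(1) + 8*(1)*conj(1) + 6*(-1)*conj(1)]
      = (1/24)[(7) + (-18) + (9) + (8) + (-6)] = 0/24 = 0
  <chi_rho, chi_2> = (1/24)[1*(7)*conj(1) + 6*(-3)*conj(-1) + 3*(3)*conj(1) + 8*(1)*conj(1) + 6*(-1)*conj(-1)]
      = (1/24)[(7) + (18) + (9) + (8) + (6)] = 48/24 = 2
  <chi_rho, chi_3> = (1/24)[1*(7)*conj(2) + 6*(-3)*conj(0) + 3*(3)*conj(2) + 8*(1)*conj(-1) + 6*(-1)*conj(0)]
      = (1/24)[(14) + (0) + (18) + (-8) + (0)] = 24/24 = 1
  <chi_rho, chi_4> = (1/24)[1*(7)*conj(3) + 6*(-3)*conj(1) + 3*(3)*conj(-1) + 8*(1)*conj(0) + 6*(-1)*conj(-1)]
      = (1/24)[(21) + (-18) + (-9) + (0) + (6)] = 0/24 = 0
  <chi_rho, chi_5> = (1/24)[1*(7)*conj(3) + 6*(-3)*conj(-1) + 3*(3)*conj(-1) + 8*(1)*conj(0) + 6*(-1)*conj(1)]
      = (1/24)[(21) + (18) + (-9) + (0) + (-6)] = 24/24 = 1
Dimension check: dim(rho) = sum (mult * dim) = 0*1 + 2*1 + 1*2 + 0*3 + 1*3 = 7 = chi_rho(e) = 7.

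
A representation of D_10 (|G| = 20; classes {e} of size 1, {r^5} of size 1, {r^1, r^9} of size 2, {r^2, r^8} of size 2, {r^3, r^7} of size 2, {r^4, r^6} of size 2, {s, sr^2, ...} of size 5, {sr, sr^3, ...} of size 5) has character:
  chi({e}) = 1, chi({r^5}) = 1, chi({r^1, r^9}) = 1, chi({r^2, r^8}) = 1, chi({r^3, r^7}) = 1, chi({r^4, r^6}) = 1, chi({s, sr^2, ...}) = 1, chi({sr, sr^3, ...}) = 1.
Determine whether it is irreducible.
Irreducible: <chi, chi> = 1.

Details: <chi, chi> = (1/|G|) sum_C |C| * |chi(C)|^2 = (1/20)[1*|1|^2 + 1*|1|^2 + 2*|1|^2 + 2*|1|^2 + 2*|1|^2 + 2*|1|^2 + 5*|1|^2 + 5*|1|^2]
  = (1/20)[(1) + (1) + (2) + (2) + (2) + (2) + (5) + (5)] = 20/20 = 1.
A character is irreducible iff <chi, chi> = 1, so this representation is irreducible.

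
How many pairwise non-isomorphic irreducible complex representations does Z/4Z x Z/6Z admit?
24

The number of irreducible complex representations of a finite group equals its number of conjugacy classes. Z/4Z x Z/6Z is abelian of order 24, so every element is its own conjugacy class: 24 classes, so Z/4Z x Z/6Z (order 24) has exactly 24 irreducible complex representations.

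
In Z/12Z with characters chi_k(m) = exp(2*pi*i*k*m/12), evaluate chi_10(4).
chi_10(4) = zeta_12^40 = exp(2*I*pi/3)

Working: chi_10(4) = zeta_12^(10*4) = zeta_12^40. Since zeta_12^12 = 1, this equals zeta_12^4 = exp(2*pi*i*4/12) = exp(2*I*pi/3).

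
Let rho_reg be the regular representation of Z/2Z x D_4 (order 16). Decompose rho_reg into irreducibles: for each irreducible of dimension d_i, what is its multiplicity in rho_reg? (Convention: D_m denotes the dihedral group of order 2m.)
Each irreducible V_i of dimension d_i appears with multiplicity d_i, i.e. rho_reg = (direct sum over all irreducibles V_i) d_i V_i. The irreducible dimensions for Z/2Z x D_4 are 1, 1, 1, 1, 1, 1, 1, 1, 2, 2: 8 irreducibles of dimension 1, each with multiplicity 1; 2 irreducibles of dimension 2, each with multiplicity 2. Total dimension 8*1*1 + 2*2*2 = 16 = |G|.

Reasoning: General theorem: in the regular representation of a finite group G, each irreducible appears with multiplicity equal to its dimension. Check: dim(rho_reg) = sum d_i^2 = 1 + 1 + 1 + 1 + 1 + 1 + 1 + 1 + 4 + 4 = 16 = |G|.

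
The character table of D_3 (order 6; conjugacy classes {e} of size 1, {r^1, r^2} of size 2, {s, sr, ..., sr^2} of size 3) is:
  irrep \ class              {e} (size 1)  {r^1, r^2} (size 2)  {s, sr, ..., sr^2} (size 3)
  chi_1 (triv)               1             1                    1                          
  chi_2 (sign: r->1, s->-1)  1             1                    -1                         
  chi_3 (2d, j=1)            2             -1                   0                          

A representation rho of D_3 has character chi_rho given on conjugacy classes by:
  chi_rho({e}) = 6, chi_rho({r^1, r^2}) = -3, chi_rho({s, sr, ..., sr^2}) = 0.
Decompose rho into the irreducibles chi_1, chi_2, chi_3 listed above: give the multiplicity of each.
Multiplicities: chi_1: 0, chi_2: 0, chi_3: 3.

Reasoning: Use <chi_rho, chi> = (1/|G|) sum_C |C| * chi_rho(C) * conj(chi(C)) with |G| = 6 for each irreducible chi in the table:
  <chi_rho, chi_1> = (1/6)[1*(6)*conj(1) + 2*(-3)*conj(1) + 3*(0)*conj(1)]
      = (1/6)[(6) + (-6) + (0)] = 0/6 = 0
  <chi_rho, chi_2> = (1/6)[1*(6)*conj(1) + 2*(-3)*conj(1) + 3*(0)*conj(-1)]
      = (1/6)[(6) + (-6) + (0)] = 0/6 = 0
  <chi_rho, chi_3> = (1/6)[1*(6)*conj(2) + 2*(-3)*conj(-1) + 3*(0)*conj(0)]
      = (1/6)[(12) + (6) + (0)] = 18/6 = 3
Dimension check: dim(rho) = sum (mult * dim) = 0*1 + 0*1 + 3*2 = 6 = chi_rho(e) = 6.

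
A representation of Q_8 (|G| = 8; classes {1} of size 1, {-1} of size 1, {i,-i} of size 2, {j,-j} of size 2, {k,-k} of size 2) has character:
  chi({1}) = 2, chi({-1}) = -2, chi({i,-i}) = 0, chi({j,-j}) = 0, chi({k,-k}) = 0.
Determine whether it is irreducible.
Irreducible: <chi, chi> = 1.

Justification: <chi, chi> = (1/|G|) sum_C |C| * |chi(C)|^2 = (1/8)[1*|2|^2 + 1*|-2|^2 + 2*|0|^2 + 2*|0|^2 + 2*|0|^2]
  = (1/8)[(4) + (4) + (0) + (0) + (0)] = 8/8 = 1.
A character is irreducible iff <chi, chi> = 1, so this representation is irreducible.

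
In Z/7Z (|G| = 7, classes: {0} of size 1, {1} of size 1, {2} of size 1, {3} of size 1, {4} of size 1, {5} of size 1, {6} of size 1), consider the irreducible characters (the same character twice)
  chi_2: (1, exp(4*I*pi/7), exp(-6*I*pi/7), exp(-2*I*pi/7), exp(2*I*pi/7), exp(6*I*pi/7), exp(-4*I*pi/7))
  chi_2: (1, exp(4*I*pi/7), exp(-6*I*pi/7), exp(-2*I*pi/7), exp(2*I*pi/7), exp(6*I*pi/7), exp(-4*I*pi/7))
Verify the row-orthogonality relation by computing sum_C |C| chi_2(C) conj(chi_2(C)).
Sum = 7 = |G| = 7; so <chi_2, chi_2> = 1 (norm-1 confirms irreducibility).

Solution. Compute term by term over conjugacy classes (|C| * chi_2(C) * conj(chi_2(C))):
  1*(1)*conj(1) + 1*(exp(4*I*pi/7))*conj(exp(4*I*pi/7)) + 1*(exp(-6*I*pi/7))*conj(exp(-6*I*pi/7)) + 1*(exp(-2*I*pi/7))*conj(exp(-2*I*pi/7)) + 1*(exp(2*I*pi/7))*conj(exp(2*I*pi/7)) + 1*(exp(6*I*pi/7))*conj(exp(6*I*pi/7)) + 1*(exp(-4*I*pi/7))*conj(exp(-4*I*pi/7))
  = (1) + (1) + (1) + (1) + (1) + (1) + (1)
  = 7.
(Exp terms are combined using exp(i*s)*conj(exp(i*t)) = exp(i*(s-t)), and sums of them are collapsed using the identity that for every m > 1 the m distinct m-th roots of unity sum to 0, e.g. 1 + exp(2*I*pi/3) + exp(-2*I*pi/3) = 0.)
Dividing by |G| = 7 gives 7/7 = 1, matching the row-orthogonality relation <chi_2, chi_2> = [chi_2 = chi_2].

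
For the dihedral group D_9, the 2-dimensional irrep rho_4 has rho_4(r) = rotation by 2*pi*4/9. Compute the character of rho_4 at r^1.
chi_{rho_4}(r^1) = 2*cos(2*pi*4*1/9) = -2*cos(pi/9)

Justification: rho_4(r^1) is rotation by angle 2*pi*4*1/9, whose trace is 2*cos(2*pi*4*1/9) = -2*cos(pi/9).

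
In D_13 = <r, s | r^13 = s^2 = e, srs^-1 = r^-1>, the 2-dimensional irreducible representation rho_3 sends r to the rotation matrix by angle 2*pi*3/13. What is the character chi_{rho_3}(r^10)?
chi_{rho_3}(r^10) = 2*cos(2*pi*3*10/13) = -2*cos(5*pi/13)

Derivation: rho_3(r^10) is rotation by angle 2*pi*3*10/13, whose trace is 2*cos(2*pi*3*10/13) = -2*cos(5*pi/13).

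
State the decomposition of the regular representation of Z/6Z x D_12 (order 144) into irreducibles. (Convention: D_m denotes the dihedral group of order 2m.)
Each irreducible V_i of dimension d_i appears with multiplicity d_i, i.e. rho_reg = (direct sum over all irreducibles V_i) d_i V_i. The irreducible dimensions for Z/6Z x D_12 are 1, 1, 1, 1, 1, 1, 1, 1, 1, 1, 1, 1, 1, 1, 1, 1, 1, 1, 1, 1, 1, 1, 1, 1, 2, 2, 2, 2, 2, 2, 2, 2, 2, 2, 2, 2, 2, 2, 2, 2, 2, 2, 2, 2, 2, 2, 2, 2, 2, 2, 2, 2, 2, 2: 24 irreducibles of dimension 1, each with multiplicity 1; 30 irreducibles of dimension 2, each with multiplicity 2. Total dimension 24*1*1 + 30*2*2 = 144 = |G|.

Justification: General theorem: in the regular representation of a finite group G, each irreducible appears with multiplicity equal to its dimension. Check: dim(rho_reg) = sum d_i^2 = 1 + 1 + 1 + 1 + 1 + 1 + 1 + 1 + 1 + 1 + 1 + 1 + 1 + 1 + 1 + 1 + 1 + 1 + 1 + 1 + 1 + 1 + 1 + 1 + 4 + 4 + 4 + 4 + 4 + 4 + 4 + 4 + 4 + 4 + 4 + 4 + 4 + 4 + 4 + 4 + 4 + 4 + 4 + 4 + 4 + 4 + 4 + 4 + 4 + 4 + 4 + 4 + 4 + 4 = 144 = |G|.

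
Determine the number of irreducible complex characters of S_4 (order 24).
5

Proof sketch: The number of irreducible complex representations of a finite group equals its number of conjugacy classes. Conjugacy classes in S_4 correspond to cycle types, i.e. partitions of 4; there are p(4) = 5 of them, so S_4 (order 24) has exactly 5 irreducible complex representations.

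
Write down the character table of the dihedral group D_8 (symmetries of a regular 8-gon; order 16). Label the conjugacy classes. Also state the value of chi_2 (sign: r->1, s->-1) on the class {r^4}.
Conjugacy classes: {e} of size 1, {r^4} of size 1, {r^1, r^7} of size 2, {r^2, r^6} of size 2, {r^3, r^5} of size 2, {s, sr^2, ...} of size 4, {sr, sr^3, ...} of size 4.
Character table:
  irrep \ class              {e} (size 1)  {r^4} (size 1)  {r^1, r^7} (size 2)  {r^2, r^6} (size 2)  {r^3, r^5} (size 2)  {s, sr^2, ...} (size 4)  {sr, sr^3, ...} (size 4)
  chi_1 (triv)               1             1               1                    1                    1                    1                        1                       
  chi_2 (sign: r->1, s->-1)  1             1               1                    1                    1                    -1                       -1                      
  chi_3 (r->-1, s->1)        1             1               -1                   1                    -1                   1                        -1                      
  chi_4 (r->-1, s->-1)       1             1               -1                   1                    -1                   -1                       1                       
  chi_5 (2d, j=1)            2             -2              sqrt(2)              0                    -sqrt(2)             0                        0                       
  chi_6 (2d, j=2)            2             2               0                    -2                   0                    0                        0                       
  chi_7 (2d, j=3)            2             -2              -sqrt(2)             0                    sqrt(2)              0                        0                       

Spot check: chi_2 (sign: r->1, s->-1) on {r^4} = 1.

Why: D_8 has order 2*8 = 16 with 7 conjugacy classes, hence 7 irreducibles. Sum of squared dims 1 + 1 + 1 + 1 + 4 + 4 + 4 = 16 = |G|. Linear characters come from the abelianisation; the 2-dimensional irreps have character r^k -> 2*cos(2*pi*j*k/8), reflections -> 0.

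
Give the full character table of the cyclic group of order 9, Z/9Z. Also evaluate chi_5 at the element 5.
Character table of Z/9Z (irreps indexed chi_0,...,chi_8 with chi_k(m) = zeta_9^(k*m), zeta_9 = exp(2*pi*i/9)):
  irrep \ class  {0} (size 1)  {1} (size 1)    {2} (size 1)    {3} (size 1)    {4} (size 1)    {5} (size 1)    {6} (size 1)    {7} (size 1)    {8} (size 1)  
  chi_0          1             1               1               1               1               1               1               1               1             
  chi_1          1             exp(2*I*pi/9)   exp(4*I*pi/9)   exp(2*I*pi/3)   exp(8*I*pi/9)   exp(-8*I*pi/9)  exp(-2*I*pi/3)  exp(-4*I*pi/9)  exp(-2*I*pi/9)
  chi_2          1             exp(4*I*pi/9)   exp(8*I*pi/9)   exp(-2*I*pi/3)  exp(-2*I*pi/9)  exp(2*I*pi/9)   exp(2*I*pi/3)   exp(-8*I*pi/9)  exp(-4*I*pi/9)
  chi_3          1             exp(2*I*pi/3)   exp(-2*I*pi/3)  1               exp(2*I*pi/3)   exp(-2*I*pi/3)  1               exp(2*I*pi/3)   exp(-2*I*pi/3)
  chi_4          1             exp(8*I*pi/9)   exp(-2*I*pi/9)  exp(2*I*pi/3)   exp(-4*I*pi/9)  exp(4*I*pi/9)   exp(-2*I*pi/3)  exp(2*I*pi/9)   exp(-8*I*pi/9)
  chi_5          1             exp(-8*I*pi/9)  exp(2*I*pi/9)   exp(-2*I*pi/3)  exp(4*I*pi/9)   exp(-4*I*pi/9)  exp(2*I*pi/3)   exp(-2*I*pi/9)  exp(8*I*pi/9) 
  chi_6          1             exp(-2*I*pi/3)  exp(2*I*pi/3)   1               exp(-2*I*pi/3)  exp(2*I*pi/3)   1               exp(-2*I*pi/3)  exp(2*I*pi/3) 
  chi_7          1             exp(-4*I*pi/9)  exp(-8*I*pi/9)  exp(2*I*pi/3)   exp(2*I*pi/9)   exp(-2*I*pi/9)  exp(-2*I*pi/3)  exp(8*I*pi/9)   exp(4*I*pi/9) 
  chi_8          1             exp(-2*I*pi/9)  exp(-4*I*pi/9)  exp(-2*I*pi/3)  exp(-8*I*pi/9)  exp(8*I*pi/9)   exp(2*I*pi/3)   exp(4*I*pi/9)   exp(2*I*pi/9) 

Spot check: chi_5(5) = zeta_9^(5*5) = zeta_9^25 = exp(-4*I*pi/9).

Solution. Z/9Z is abelian, so all 9 irreducible complex representations are 1-dimensional. They are given by chi_k(m) = zeta_9^(k*m) for k = 0,...,8. Row orthogonality: sum_m chi_k(m) conj(chi_l(m)) = 9 * [k = l].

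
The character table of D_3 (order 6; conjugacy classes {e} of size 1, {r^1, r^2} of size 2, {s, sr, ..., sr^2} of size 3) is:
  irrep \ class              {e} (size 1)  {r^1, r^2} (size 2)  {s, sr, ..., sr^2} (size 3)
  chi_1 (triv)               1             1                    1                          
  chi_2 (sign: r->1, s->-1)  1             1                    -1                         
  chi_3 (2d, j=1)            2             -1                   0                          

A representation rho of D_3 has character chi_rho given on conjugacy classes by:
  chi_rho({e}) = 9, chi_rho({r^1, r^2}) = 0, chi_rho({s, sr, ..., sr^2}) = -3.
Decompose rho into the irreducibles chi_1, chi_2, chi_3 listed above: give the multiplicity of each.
Multiplicities: chi_1: 0, chi_2: 3, chi_3: 3.

Explanation: Use <chi_rho, chi> = (1/|G|) sum_C |C| * chi_rho(C) * conj(chi(C)) with |G| = 6 for each irreducible chi in the table:
  <chi_rho, chi_1> = (1/6)[1*(9)*conj(1) + 2*(0)*conj(1) + 3*(-3)*conj(1)]
      = (1/6)[(9) + (0) + (-9)] = 0/6 = 0
  <chi_rho, chi_2> = (1/6)[1*(9)*conj(1) + 2*(0)*conj(1) + 3*(-3)*conj(-1)]
      = (1/6)[(9) + (0) + (9)] = 18/6 = 3
  <chi_rho, chi_3> = (1/6)[1*(9)*conj(2) + 2*(0)*conj(-1) + 3*(-3)*conj(0)]
      = (1/6)[(18) + (0) + (0)] = 18/6 = 3
Dimension check: dim(rho) = sum (mult * dim) = 0*1 + 3*1 + 3*2 = 9 = chi_rho(e) = 9.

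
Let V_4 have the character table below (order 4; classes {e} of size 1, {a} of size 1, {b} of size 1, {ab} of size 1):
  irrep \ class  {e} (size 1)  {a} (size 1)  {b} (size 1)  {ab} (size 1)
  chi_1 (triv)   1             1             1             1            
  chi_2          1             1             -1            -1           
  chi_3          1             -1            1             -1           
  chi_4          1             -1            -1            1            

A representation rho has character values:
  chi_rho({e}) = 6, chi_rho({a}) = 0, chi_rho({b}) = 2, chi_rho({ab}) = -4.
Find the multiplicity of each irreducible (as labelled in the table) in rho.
Multiplicities: chi_1: 1, chi_2: 2, chi_3: 3, chi_4: 0.

Working: Use <chi_rho, chi> = (1/|G|) sum_C |C| * chi_rho(C) * conj(chi(C)) with |G| = 4 for each irreducible chi in the table:
  <chi_rho, chi_1> = (1/4)[1*(6)*conj(1) + 1*(0)*conj(1) + 1*(2)*conj(1) + 1*(-4)*conj(1)]
      = (1/4)[(6) + (0) + (2) + (-4)] = 4/4 = 1
  <chi_rho, chi_2> = (1/4)[1*(6)*conj(1) + 1*(0)*conj(1) + 1*(2)*conj(-1) + 1*(-4)*conj(-1)]
      = (1/4)[(6) + (0) + (-2) + (4)] = 8/4 = 2
  <chi_rho, chi_3> = (1/4)[1*(6)*conj(1) + 1*(0)*conj(-1) + 1*(2)*conj(1) + 1*(-4)*conj(-1)]
      = (1/4)[(6) + (0) + (2) + (4)] = 12/4 = 3
  <chi_rho, chi_4> = (1/4)[1*(6)*conj(1) + 1*(0)*conj(-1) + 1*(2)*conj(-1) + 1*(-4)*conj(1)]
      = (1/4)[(6) + (0) + (-2) + (-4)] = 0/4 = 0
Dimension check: dim(rho) = sum (mult * dim) = 1*1 + 2*1 + 3*1 + 0*1 = 6 = chi_rho(e) = 6.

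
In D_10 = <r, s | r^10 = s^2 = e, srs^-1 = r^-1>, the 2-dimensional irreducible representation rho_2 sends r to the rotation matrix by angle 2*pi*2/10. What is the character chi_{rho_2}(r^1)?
chi_{rho_2}(r^1) = 2*cos(2*pi*2*1/10) = -1/2 + sqrt(5)/2

Justification: rho_2(r^1) is rotation by angle 2*pi*2*1/10, whose trace is 2*cos(2*pi*2*1/10) = -1/2 + sqrt(5)/2.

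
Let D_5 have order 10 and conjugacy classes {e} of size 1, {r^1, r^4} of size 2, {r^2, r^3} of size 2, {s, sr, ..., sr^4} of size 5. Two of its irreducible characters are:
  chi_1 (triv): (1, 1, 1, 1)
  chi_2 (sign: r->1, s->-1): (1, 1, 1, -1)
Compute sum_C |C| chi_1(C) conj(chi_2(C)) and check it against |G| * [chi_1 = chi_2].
Sum = 0; so <chi_1, chi_2> = 0 (distinct irreducibles are orthogonal).

Working: Compute term by term over conjugacy classes (|C| * chi_1(C) * conj(chi_2(C))):
  1*(1)*conj(1) + 2*(1)*conj(1) + 2*(1)*conj(1) + 5*(1)*conj(-1)
  = (1) + (2) + (2) + (-5)
  = 0.
Dividing by |G| = 10 gives 0/10 = 0, matching the row-orthogonality relation <chi_1, chi_2> = [chi_1 = chi_2].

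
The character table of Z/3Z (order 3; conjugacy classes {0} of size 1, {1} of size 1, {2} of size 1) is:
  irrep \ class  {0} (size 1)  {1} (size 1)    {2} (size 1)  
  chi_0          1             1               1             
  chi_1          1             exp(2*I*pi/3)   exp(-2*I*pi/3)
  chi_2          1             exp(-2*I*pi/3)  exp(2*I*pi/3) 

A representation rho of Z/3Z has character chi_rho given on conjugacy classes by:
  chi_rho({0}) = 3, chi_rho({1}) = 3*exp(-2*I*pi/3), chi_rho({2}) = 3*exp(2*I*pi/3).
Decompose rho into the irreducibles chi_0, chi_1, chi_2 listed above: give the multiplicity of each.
Multiplicities: chi_0: 0, chi_1: 0, chi_2: 3.

Argument: Use <chi_rho, chi> = (1/|G|) sum_C |C| * chi_rho(C) * conj(chi(C)) with |G| = 3 for each irreducible chi in the table:
  <chi_rho, chi_0> = (1/3)[1*(3)*conj(1) + 1*(3*exp(-2*I*pi/3))*conj(1) + 1*(3*exp(2*I*pi/3))*conj(1)]
      = (1/3)[(3) + (3*exp(-2*I*pi/3)) + (3*exp(2*I*pi/3))] = 0/3 = 0
  <chi_rho, chi_1> = (1/3)[1*(3)*conj(1) + 1*(3*exp(-2*I*pi/3))*conj(exp(2*I*pi/3)) + 1*(3*exp(2*I*pi/3))*conj(exp(-2*I*pi/3))]
      = (1/3)[(3) + (3*exp(2*I*pi/3)) + (3*exp(-2*I*pi/3))] = 0/3 = 0
  <chi_rho, chi_2> = (1/3)[1*(3)*conj(1) + 1*(3*exp(-2*I*pi/3))*conj(exp(-2*I*pi/3)) + 1*(3*exp(2*I*pi/3))*conj(exp(2*I*pi/3))]
      = (1/3)[(3) + (3) + (3)] = 9/3 = 3
(Exp terms are combined using exp(i*s)*conj(exp(i*t)) = exp(i*(s-t)), and sums of them are collapsed using the identity that for every m > 1 the m distinct m-th roots of unity sum to 0, e.g. 1 + exp(2*I*pi/3) + exp(-2*I*pi/3) = 0.)
Dimension check: dim(rho) = sum (mult * dim) = 0*1 + 0*1 + 3*1 = 3 = chi_rho(e) = 3.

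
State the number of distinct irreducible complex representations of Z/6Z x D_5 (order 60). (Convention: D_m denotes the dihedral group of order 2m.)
24

Why: The number of irreducible complex representations of a finite group equals its number of conjugacy classes. For a direct product, #classes(G x H) = #classes(G) * #classes(H). Z/6Z has 6 classes (abelian), D_5 has 4 classes, so 6 * 4 = 24, so Z/6Z x D_5 (order 60) has exactly 24 irreducible complex representations.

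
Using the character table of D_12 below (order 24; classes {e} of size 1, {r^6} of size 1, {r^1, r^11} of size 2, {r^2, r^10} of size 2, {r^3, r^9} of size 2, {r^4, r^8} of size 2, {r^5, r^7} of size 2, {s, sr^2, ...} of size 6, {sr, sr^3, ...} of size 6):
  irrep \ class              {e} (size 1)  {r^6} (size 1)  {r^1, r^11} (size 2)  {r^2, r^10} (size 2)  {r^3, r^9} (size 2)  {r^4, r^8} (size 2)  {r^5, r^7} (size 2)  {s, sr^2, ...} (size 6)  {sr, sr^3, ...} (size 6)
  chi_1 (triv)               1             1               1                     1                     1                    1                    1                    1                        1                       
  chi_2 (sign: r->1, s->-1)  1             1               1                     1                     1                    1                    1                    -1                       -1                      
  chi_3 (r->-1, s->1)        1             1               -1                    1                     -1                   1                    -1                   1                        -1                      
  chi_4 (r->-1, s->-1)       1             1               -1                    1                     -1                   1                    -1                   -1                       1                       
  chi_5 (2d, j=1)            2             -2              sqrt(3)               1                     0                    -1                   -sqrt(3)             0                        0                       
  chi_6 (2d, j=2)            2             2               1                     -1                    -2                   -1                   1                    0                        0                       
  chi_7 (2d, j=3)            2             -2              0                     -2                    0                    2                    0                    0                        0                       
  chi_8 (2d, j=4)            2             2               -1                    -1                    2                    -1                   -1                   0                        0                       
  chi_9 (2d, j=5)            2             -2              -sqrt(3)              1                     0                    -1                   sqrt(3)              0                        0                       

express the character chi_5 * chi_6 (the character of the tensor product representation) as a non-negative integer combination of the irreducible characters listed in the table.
chi_5 tensor chi_6 = chi_5 + chi_7 (all other irreducibles have multiplicity 0).

Working: The character of a tensor product is the pointwise product (chi_5 * chi_6)(C) = chi_5(C) * chi_6(C):
  {e}: (2)*(2), {r^6}: (-2)*(2), {r^1, r^11}: (sqrt(3))*(1), {r^2, r^10}: (1)*(-1), {r^3, r^9}: (0)*(-2), {r^4, r^8}: (-1)*(-1), {r^5, r^7}: (-sqrt(3))*(1), {s, sr^2, ...}: (0)*(0), {sr, sr^3, ...}: (0)*(0)
so (chi_5 * chi_6) takes values
  {e} -> 4, {r^6} -> -4, {r^1, r^11} -> sqrt(3), {r^2, r^10} -> -1, {r^3, r^9} -> 0, {r^4, r^8} -> 1, {r^5, r^7} -> -sqrt(3), {s, sr^2, ...} -> 0, {sr, sr^3, ...} -> 0.
Now take the inner product of this character with each irreducible chi from the table, <chi_5*chi_6, chi> = (1/24) sum_C |C| (chi_5*chi_6)(C) conj(chi(C)):
  <chi_5*chi_6, chi_1> = (1/24)[1*(4)*conj(1) + 1*(-4)*conj(1) + 2*(sqrt(3))*conj(1) + 2*(-1)*conj(1) + 2*(0)*conj(1) + 2*(1)*conj(1) + 2*(-sqrt(3))*conj(1) + 6*(0)*conj(1) + 6*(0)*conj(1)]
      = (1/24)[(4) + (-4) + (2*sqrt(3)) + (-2) + (0) + (2) + (-2*sqrt(3)) + (0) + (0)] = 0/24 = 0
  <chi_5*chi_6, chi_2> = (1/24)[1*(4)*conj(1) + 1*(-4)*conj(1) + 2*(sqrt(3))*conj(1) + 2*(-1)*conj(1) + 2*(0)*conj(1) + 2*(1)*conj(1) + 2*(-sqrt(3))*conj(1) + 6*(0)*conj(-1) + 6*(0)*conj(-1)]
      = (1/24)[(4) + (-4) + (2*sqrt(3)) + (-2) + (0) + (2) + (-2*sqrt(3)) + (0) + (0)] = 0/24 = 0
  <chi_5*chi_6, chi_3> = (1/24)[1*(4)*conj(1) + 1*(-4)*conj(1) + 2*(sqrt(3))*conj(-1) + 2*(-1)*conj(1) + 2*(0)*conj(-1) + 2*(1)*conj(1) + 2*(-sqrt(3))*conj(-1) + 6*(0)*conj(1) + 6*(0)*conj(-1)]
      = (1/24)[(4) + (-4) + (-2*sqrt(3)) + (-2) + (0) + (2) + (2*sqrt(3)) + (0) + (0)] = 0/24 = 0
  <chi_5*chi_6, chi_4> = (1/24)[1*(4)*conj(1) + 1*(-4)*conj(1) + 2*(sqrt(3))*conj(-1) + 2*(-1)*conj(1) + 2*(0)*conj(-1) + 2*(1)*conj(1) + 2*(-sqrt(3))*conj(-1) + 6*(0)*conj(-1) + 6*(0)*conj(1)]
      = (1/24)[(4) + (-4) + (-2*sqrt(3)) + (-2) + (0) + (2) + (2*sqrt(3)) + (0) + (0)] = 0/24 = 0
  <chi_5*chi_6, chi_5> = (1/24)[1*(4)*conj(2) + 1*(-4)*conj(-2) + 2*(sqrt(3))*conj(sqrt(3)) + 2*(-1)*conj(1) + 2*(0)*conj(0) + 2*(1)*conj(-1) + 2*(-sqrt(3))*conj(-sqrt(3)) + 6*(0)*conj(0) + 6*(0)*conj(0)]
      = (1/24)[(8) + (8) + (6) + (-2) + (0) + (-2) + (6) + (0) + (0)] = 24/24 = 1
  <chi_5*chi_6, chi_6> = (1/24)[1*(4)*conj(2) + 1*(-4)*conj(2) + 2*(sqrt(3))*conj(1) + 2*(-1)*conj(-1) + 2*(0)*conj(-2) + 2*(1)*conj(-1) + 2*(-sqrt(3))*conj(1) + 6*(0)*conj(0) + 6*(0)*conj(0)]
      = (1/24)[(8) + (-8) + (2*sqrt(3)) + (2) + (0) + (-2) + (-2*sqrt(3)) + (0) + (0)] = 0/24 = 0
  <chi_5*chi_6, chi_7> = (1/24)[1*(4)*conj(2) + 1*(-4)*conj(-2) + 2*(sqrt(3))*conj(0) + 2*(-1)*conj(-2) + 2*(0)*conj(0) + 2*(1)*conj(2) + 2*(-sqrt(3))*conj(0) + 6*(0)*conj(0) + 6*(0)*conj(0)]
      = (1/24)[(8) + (8) + (0) + (4) + (0) + (4) + (0) + (0) + (0)] = 24/24 = 1
  <chi_5*chi_6, chi_8> = (1/24)[1*(4)*conj(2) + 1*(-4)*conj(2) + 2*(sqrt(3))*conj(-1) + 2*(-1)*conj(-1) + 2*(0)*conj(2) + 2*(1)*conj(-1) + 2*(-sqrt(3))*conj(-1) + 6*(0)*conj(0) + 6*(0)*conj(0)]
      = (1/24)[(8) + (-8) + (-2*sqrt(3)) + (2) + (0) + (-2) + (2*sqrt(3)) + (0) + (0)] = 0/24 = 0
  <chi_5*chi_6, chi_9> = (1/24)[1*(4)*conj(2) + 1*(-4)*conj(-2) + 2*(sqrt(3))*conj(-sqrt(3)) + 2*(-1)*conj(1) + 2*(0)*conj(0) + 2*(1)*conj(-1) + 2*(-sqrt(3))*conj(sqrt(3)) + 6*(0)*conj(0) + 6*(0)*conj(0)]
      = (1/24)[(8) + (8) + (-6) + (-2) + (0) + (-2) + (-6) + (0) + (0)] = 0/24 = 0
Hence the multiplicities are chi_5: 1, chi_7: 1. Dimension check: dim(chi_5)*dim(chi_6) = 2*2 = 4 and sum (mult * dim) = 1*2 + 1*2 = 4.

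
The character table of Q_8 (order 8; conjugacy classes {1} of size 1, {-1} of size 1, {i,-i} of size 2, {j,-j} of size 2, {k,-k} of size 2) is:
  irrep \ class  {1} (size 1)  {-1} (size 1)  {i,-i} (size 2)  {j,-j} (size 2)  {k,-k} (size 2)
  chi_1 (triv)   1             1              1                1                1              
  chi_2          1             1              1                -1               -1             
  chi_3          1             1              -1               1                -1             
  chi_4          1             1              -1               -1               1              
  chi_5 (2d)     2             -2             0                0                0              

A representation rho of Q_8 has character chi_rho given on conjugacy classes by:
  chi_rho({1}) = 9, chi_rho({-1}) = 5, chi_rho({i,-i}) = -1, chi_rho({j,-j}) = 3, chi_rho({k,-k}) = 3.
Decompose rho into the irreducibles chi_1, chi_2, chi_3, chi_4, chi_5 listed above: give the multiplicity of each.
Multiplicities: chi_1: 3, chi_2: 0, chi_3: 2, chi_4: 2, chi_5: 1.

Solution. Use <chi_rho, chi> = (1/|G|) sum_C |C| * chi_rho(C) * conj(chi(C)) with |G| = 8 for each irreducible chi in the table:
  <chi_rho, chi_1> = (1/8)[1*(9)*conj(1) + 1*(5)*conj(1) + 2*(-1)*conj(1) + 2*(3)*conj(1) + 2*(3)*conj(1)]
      = (1/8)[(9) + (5) + (-2) + (6) + (6)] = 24/8 = 3
  <chi_rho, chi_2> = (1/8)[1*(9)*conj(1) + 1*(5)*conj(1) + 2*(-1)*conj(1) + 2*(3)*conj(-1) + 2*(3)*conj(-1)]
      = (1/8)[(9) + (5) + (-2) + (-6) + (-6)] = 0/8 = 0
  <chi_rho, chi_3> = (1/8)[1*(9)*conj(1) + 1*(5)*conj(1) + 2*(-1)*conj(-1) + 2*(3)*conj(1) + 2*(3)*conj(-1)]
      = (1/8)[(9) + (5) + (2) + (6) + (-6)] = 16/8 = 2
  <chi_rho, chi_4> = (1/8)[1*(9)*conj(1) + 1*(5)*conj(1) + 2*(-1)*conj(-1) + 2*(3)*conj(-1) + 2*(3)*conj(1)]
      = (1/8)[(9) + (5) + (2) + (-6) + (6)] = 16/8 = 2
  <chi_rho, chi_5> = (1/8)[1*(9)*conj(2) + 1*(5)*conj(-2) + 2*(-1)*conj(0) + 2*(3)*conj(0) + 2*(3)*conj(0)]
      = (1/8)[(18) + (-10) + (0) + (0) + (0)] = 8/8 = 1
Dimension check: dim(rho) = sum (mult * dim) = 3*1 + 0*1 + 2*1 + 2*1 + 1*2 = 9 = chi_rho(e) = 9.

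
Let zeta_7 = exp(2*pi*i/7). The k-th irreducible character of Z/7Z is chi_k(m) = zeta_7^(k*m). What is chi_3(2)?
chi_3(2) = zeta_7^6 = exp(-2*I*pi/7)

Proof sketch: chi_3(2) = zeta_7^(3*2) = zeta_7^6. Since zeta_7^7 = 1, this equals zeta_7^6 = exp(2*pi*i*6/7) = exp(-2*I*pi/7).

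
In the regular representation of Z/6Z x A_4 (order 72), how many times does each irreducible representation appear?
Each irreducible V_i of dimension d_i appears with multiplicity d_i, i.e. rho_reg = (direct sum over all irreducibles V_i) d_i V_i. The irreducible dimensions for Z/6Z x A_4 are 1, 1, 1, 1, 1, 1, 1, 1, 1, 1, 1, 1, 1, 1, 1, 1, 1, 1, 3, 3, 3, 3, 3, 3: 18 irreducibles of dimension 1, each with multiplicity 1; 6 irreducibles of dimension 3, each with multiplicity 3. Total dimension 18*1*1 + 6*3*3 = 72 = |G|.

Solution. General theorem: in the regular representation of a finite group G, each irreducible appears with multiplicity equal to its dimension. Check: dim(rho_reg) = sum d_i^2 = 1 + 1 + 1 + 1 + 1 + 1 + 1 + 1 + 1 + 1 + 1 + 1 + 1 + 1 + 1 + 1 + 1 + 1 + 9 + 9 + 9 + 9 + 9 + 9 = 72 = |G|.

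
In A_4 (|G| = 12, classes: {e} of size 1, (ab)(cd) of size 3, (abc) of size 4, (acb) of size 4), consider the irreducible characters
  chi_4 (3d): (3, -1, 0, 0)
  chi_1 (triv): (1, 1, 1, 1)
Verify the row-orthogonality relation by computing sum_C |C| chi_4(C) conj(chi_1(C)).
Sum = 0; so <chi_4, chi_1> = 0 (distinct irreducibles are orthogonal).

Details: Compute term by term over conjugacy classes (|C| * chi_4(C) * conj(chi_1(C))):
  1*(3)*conj(1) + 3*(-1)*conj(1) + 4*(0)*conj(1) + 4*(0)*conj(1)
  = (3) + (-3) + (0) + (0)
  = 0.
(Exp terms are combined using exp(i*s)*conj(exp(i*t)) = exp(i*(s-t)), and sums of them are collapsed using the identity that for every m > 1 the m distinct m-th roots of unity sum to 0, e.g. 1 + exp(2*I*pi/3) + exp(-2*I*pi/3) = 0.)
Dividing by |G| = 12 gives 0/12 = 0, matching the row-orthogonality relation <chi_4, chi_1> = [chi_4 = chi_1].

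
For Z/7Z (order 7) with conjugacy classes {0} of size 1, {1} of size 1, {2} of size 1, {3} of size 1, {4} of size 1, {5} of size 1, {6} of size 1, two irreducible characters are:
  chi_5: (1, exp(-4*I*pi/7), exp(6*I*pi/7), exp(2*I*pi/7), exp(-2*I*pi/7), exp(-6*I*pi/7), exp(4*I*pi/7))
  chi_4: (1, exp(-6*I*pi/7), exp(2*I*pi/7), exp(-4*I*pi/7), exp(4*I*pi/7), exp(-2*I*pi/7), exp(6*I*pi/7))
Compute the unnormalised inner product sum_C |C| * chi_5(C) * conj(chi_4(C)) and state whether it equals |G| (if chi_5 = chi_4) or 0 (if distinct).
Sum = 0; so <chi_5, chi_4> = 0 (distinct irreducibles are orthogonal).

Why: Compute term by term over conjugacy classes (|C| * chi_5(C) * conj(chi_4(C))):
  1*(1)*conj(1) + 1*(exp(-4*I*pi/7))*conj(exp(-6*I*pi/7)) + 1*(exp(6*I*pi/7))*conj(exp(2*I*pi/7)) + 1*(exp(2*I*pi/7))*conj(exp(-4*I*pi/7)) + 1*(exp(-2*I*pi/7))*conj(exp(4*I*pi/7)) + 1*(exp(-6*I*pi/7))*conj(exp(-2*I*pi/7)) + 1*(exp(4*I*pi/7))*conj(exp(6*I*pi/7))
  = (1) + (exp(2*I*pi/7)) + (exp(4*I*pi/7)) + (exp(6*I*pi/7)) + (exp(-6*I*pi/7)) + (exp(-4*I*pi/7)) + (exp(-2*I*pi/7))
  = 0.
(Exp terms are combined using exp(i*s)*conj(exp(i*t)) = exp(i*(s-t)), and sums of them are collapsed using the identity that for every m > 1 the m distinct m-th roots of unity sum to 0, e.g. 1 + exp(2*I*pi/3) + exp(-2*I*pi/3) = 0.)
Dividing by |G| = 7 gives 0/7 = 0, matching the row-orthogonality relation <chi_5, chi_4> = [chi_5 = chi_4].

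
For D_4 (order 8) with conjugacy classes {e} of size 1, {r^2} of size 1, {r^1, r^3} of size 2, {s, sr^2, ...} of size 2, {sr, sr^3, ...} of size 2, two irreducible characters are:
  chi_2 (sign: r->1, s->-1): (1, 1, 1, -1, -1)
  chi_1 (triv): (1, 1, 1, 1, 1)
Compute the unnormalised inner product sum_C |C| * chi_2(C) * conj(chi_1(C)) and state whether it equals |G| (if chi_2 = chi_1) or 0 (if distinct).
Sum = 0; so <chi_2, chi_1> = 0 (distinct irreducibles are orthogonal).

Solution. Compute term by term over conjugacy classes (|C| * chi_2(C) * conj(chi_1(C))):
  1*(1)*conj(1) + 1*(1)*conj(1) + 2*(1)*conj(1) + 2*(-1)*conj(1) + 2*(-1)*conj(1)
  = (1) + (1) + (2) + (-2) + (-2)
  = 0.
Dividing by |G| = 8 gives 0/8 = 0, matching the row-orthogonality relation <chi_2, chi_1> = [chi_2 = chi_1].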